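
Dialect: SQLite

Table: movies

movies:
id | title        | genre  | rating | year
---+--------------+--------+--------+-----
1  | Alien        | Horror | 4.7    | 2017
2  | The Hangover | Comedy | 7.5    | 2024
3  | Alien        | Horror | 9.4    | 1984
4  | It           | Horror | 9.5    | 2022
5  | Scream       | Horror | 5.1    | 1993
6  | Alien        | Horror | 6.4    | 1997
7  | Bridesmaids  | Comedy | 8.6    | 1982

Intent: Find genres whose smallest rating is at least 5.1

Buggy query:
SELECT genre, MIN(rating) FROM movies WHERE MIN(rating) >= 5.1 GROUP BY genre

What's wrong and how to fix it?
Bug: Aggregates like MIN are computed per group after WHERE runs

Fix: Replace WHERE with HAVING after the GROUP BY

Corrected query:
SELECT genre, MIN(rating) FROM movies GROUP BY genre HAVING MIN(rating) >= 5.1

Result:
genre  | MIN(rating)
-------+------------
Comedy | 7.5        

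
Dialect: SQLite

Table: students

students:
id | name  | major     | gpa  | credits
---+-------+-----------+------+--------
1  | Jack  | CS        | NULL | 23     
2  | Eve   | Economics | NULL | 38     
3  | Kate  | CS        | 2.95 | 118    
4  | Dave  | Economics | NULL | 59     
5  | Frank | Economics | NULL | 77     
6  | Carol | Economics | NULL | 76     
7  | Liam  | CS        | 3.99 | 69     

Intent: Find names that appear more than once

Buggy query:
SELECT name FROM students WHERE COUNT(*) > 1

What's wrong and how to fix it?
Bug: WHERE can't reference COUNT(*); aggregates are computed after WHERE

Fix: GROUP BY name, then filter groups with HAVING COUNT(*) > 1

Corrected query:
SELECT name FROM students GROUP BY name HAVING COUNT(*) > 1

Result:
(no rows)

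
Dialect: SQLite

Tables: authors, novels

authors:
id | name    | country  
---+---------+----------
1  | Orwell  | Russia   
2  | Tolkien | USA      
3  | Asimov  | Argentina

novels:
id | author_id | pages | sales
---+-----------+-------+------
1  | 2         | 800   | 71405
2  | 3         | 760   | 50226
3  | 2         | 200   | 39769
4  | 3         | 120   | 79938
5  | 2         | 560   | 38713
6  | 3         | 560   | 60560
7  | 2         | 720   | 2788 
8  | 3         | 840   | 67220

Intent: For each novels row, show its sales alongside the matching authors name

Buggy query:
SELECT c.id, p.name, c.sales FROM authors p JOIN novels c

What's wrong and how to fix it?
Bug: Missing join condition: each novels row is matched to all authors rows instead of just its own

Fix: Add ON c.author_id = p.id to the JOIN

Corrected query:
SELECT c.id, p.name, c.sales FROM authors p JOIN novels c ON c.author_id = p.id

Result:
id | name    | sales
---+---------+------
1  | Tolkien | 71405
2  | Asimov  | 50226
3  | Tolkien | 39769
4  | Asimov  | 79938
5  | Tolkien | 38713
6  | Asimov  | 60560
7  | Tolkien | 2788 
8  | Asimov  | 67220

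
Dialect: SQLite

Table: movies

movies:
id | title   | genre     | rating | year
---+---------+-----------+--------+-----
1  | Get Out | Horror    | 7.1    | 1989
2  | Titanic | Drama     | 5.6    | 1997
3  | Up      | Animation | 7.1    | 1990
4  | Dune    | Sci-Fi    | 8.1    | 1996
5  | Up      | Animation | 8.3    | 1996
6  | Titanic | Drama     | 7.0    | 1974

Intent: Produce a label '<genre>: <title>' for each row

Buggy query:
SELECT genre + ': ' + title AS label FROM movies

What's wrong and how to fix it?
Bug: '+' is numeric addition; on text columns SQLite converts them to 0 instead of concatenating

Fix: Replace + with || to concatenate text

Corrected query:
SELECT genre || ': ' || title AS label FROM movies

Result:
label          
---------------
Horror: Get Out
Drama: Titanic 
Animation: Up  
Sci-Fi: Dune   
Animation: Up  
Drama: Titanic 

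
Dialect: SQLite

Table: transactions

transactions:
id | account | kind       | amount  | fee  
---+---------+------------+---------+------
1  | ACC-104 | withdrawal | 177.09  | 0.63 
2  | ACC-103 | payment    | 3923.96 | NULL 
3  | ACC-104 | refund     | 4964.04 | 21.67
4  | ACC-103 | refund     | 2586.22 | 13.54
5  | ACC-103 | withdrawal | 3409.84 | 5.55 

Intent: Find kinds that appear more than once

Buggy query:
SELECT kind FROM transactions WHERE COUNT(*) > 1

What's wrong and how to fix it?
Bug: COUNT(*) is an aggregate and cannot be used in WHERE

Fix: GROUP BY kind, then filter groups with HAVING COUNT(*) > 1

Corrected query:
SELECT kind FROM transactions GROUP BY kind HAVING COUNT(*) > 1

Result:
kind      
----------
refund    
withdrawal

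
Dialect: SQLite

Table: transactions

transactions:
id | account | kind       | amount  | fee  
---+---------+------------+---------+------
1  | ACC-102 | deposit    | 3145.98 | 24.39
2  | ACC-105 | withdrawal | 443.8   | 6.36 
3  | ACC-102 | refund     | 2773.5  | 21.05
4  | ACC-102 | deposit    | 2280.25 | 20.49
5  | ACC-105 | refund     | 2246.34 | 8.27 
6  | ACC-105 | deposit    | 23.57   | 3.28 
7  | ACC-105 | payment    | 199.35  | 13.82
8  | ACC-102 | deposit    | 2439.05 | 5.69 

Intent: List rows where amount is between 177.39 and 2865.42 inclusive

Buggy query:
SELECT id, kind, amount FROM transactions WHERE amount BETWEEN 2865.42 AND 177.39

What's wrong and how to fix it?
Bug: BETWEEN expects the lower bound first; with 2865.42 AND 177.39 the range is empty

Fix: Swap the bounds so the smaller value comes first

Corrected query:
SELECT id, kind, amount FROM transactions WHERE amount BETWEEN 177.39 AND 2865.42

Result:
id | kind       | amount 
---+------------+--------
2  | withdrawal | 443.8  
3  | refund     | 2773.5 
4  | deposit    | 2280.25
5  | refund     | 2246.34
7  | payment    | 199.35 
8  | deposit    | 2439.05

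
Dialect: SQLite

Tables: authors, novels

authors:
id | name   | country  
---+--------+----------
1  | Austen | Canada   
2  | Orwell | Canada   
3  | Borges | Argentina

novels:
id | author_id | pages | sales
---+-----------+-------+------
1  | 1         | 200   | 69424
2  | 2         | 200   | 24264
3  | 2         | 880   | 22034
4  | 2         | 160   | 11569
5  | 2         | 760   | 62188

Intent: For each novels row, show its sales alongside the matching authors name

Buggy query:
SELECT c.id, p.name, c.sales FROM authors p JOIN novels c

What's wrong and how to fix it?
Bug: JOIN with no ON clause produces a cartesian product; every novels row pairs with every authors row

Fix: Add ON c.author_id = p.id to the JOIN

Corrected query:
SELECT c.id, p.name, c.sales FROM authors p JOIN novels c ON c.author_id = p.id

Result:
id | name   | sales
---+--------+------
1  | Austen | 69424
2  | Orwell | 24264
3  | Orwell | 22034
4  | Orwell | 11569
5  | Orwell | 62188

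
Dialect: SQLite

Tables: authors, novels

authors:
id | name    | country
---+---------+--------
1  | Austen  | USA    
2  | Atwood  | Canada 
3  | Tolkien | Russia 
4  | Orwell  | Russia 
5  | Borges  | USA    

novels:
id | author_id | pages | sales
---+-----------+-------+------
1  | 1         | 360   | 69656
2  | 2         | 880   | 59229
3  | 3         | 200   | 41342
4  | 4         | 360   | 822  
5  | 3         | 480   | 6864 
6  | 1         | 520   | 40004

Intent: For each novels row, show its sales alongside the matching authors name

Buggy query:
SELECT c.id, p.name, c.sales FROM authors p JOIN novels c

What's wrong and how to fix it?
Bug: JOIN with no ON clause produces a cartesian product; every novels row pairs with every authors row

Fix: Add ON c.author_id = p.id to the JOIN

Corrected query:
SELECT c.id, p.name, c.sales FROM authors p JOIN novels c ON c.author_id = p.id

Result:
id | name    | sales
---+---------+------
1  | Austen  | 69656
2  | Atwood  | 59229
3  | Tolkien | 41342
4  | Orwell  | 822  
5  | Tolkien | 6864 
6  | Austen  | 40004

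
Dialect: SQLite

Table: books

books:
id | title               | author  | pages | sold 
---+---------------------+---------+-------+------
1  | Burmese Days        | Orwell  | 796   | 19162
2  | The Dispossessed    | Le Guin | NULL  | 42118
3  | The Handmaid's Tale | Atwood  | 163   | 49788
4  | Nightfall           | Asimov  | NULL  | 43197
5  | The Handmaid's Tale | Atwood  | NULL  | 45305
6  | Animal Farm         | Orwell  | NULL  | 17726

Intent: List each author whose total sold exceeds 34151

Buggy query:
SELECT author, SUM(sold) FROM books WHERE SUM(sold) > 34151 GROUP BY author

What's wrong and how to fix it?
Bug: Aggregate functions cannot appear in a WHERE clause

Fix: Use HAVING (which filters groups after aggregation) instead of WHERE

Corrected query:
SELECT author, SUM(sold) FROM books GROUP BY author HAVING SUM(sold) > 34151

Result:
author  | SUM(sold)
--------+----------
Asimov  | 43197    
Atwood  | 95093    
Le Guin | 42118    
Orwell  | 36888    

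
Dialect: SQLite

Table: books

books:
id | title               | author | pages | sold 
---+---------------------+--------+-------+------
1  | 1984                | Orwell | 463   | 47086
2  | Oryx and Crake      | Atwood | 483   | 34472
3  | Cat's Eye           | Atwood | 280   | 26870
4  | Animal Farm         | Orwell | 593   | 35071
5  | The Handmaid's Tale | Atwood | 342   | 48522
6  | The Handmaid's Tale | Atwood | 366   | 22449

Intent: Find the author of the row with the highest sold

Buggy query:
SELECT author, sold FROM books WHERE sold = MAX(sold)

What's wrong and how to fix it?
Bug: WHERE is evaluated per row; an aggregate over the whole table isn't defined there

Fix: Wrap MAX in a scalar subquery so WHERE compares against a single value

Corrected query:
SELECT author, sold FROM books WHERE sold = (SELECT MAX(sold) FROM books)

Result:
author | sold 
-------+------
Atwood | 48522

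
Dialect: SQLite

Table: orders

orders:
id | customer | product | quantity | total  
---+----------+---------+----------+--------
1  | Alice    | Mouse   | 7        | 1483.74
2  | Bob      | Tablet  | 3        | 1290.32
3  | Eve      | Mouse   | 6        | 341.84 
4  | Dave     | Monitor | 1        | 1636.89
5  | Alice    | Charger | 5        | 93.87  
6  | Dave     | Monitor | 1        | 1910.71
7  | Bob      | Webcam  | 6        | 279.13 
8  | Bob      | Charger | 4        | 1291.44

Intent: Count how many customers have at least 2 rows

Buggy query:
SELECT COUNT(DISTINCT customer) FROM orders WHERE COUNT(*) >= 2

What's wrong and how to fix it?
Bug: WHERE filters individual rows, not groups, so a group-level COUNT is invalid there

Fix: Use a subquery that GROUPs and filters with HAVING, then count its rows

Corrected query:
SELECT COUNT(*) FROM (SELECT customer FROM orders GROUP BY customer HAVING COUNT(*) >= 2)

Result:
COUNT(*)
--------
3       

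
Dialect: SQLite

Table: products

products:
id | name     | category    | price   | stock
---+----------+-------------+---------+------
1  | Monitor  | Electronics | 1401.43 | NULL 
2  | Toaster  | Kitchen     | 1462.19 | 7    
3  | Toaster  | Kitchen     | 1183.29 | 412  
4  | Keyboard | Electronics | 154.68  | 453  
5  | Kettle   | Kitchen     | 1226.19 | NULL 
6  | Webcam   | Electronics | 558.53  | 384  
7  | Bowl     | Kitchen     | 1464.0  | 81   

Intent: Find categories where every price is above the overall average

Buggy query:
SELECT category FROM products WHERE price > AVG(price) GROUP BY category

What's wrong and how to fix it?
Bug: WHERE evaluates per row before aggregation, so AVG() is unavailable

Fix: Use a subquery for AVG and a HAVING MIN(...) filter so the condition holds for every row in the group

Corrected query:
SELECT category FROM products GROUP BY category HAVING MIN(price) > (SELECT AVG(price) FROM products)

Result:
category
--------
Kitchen 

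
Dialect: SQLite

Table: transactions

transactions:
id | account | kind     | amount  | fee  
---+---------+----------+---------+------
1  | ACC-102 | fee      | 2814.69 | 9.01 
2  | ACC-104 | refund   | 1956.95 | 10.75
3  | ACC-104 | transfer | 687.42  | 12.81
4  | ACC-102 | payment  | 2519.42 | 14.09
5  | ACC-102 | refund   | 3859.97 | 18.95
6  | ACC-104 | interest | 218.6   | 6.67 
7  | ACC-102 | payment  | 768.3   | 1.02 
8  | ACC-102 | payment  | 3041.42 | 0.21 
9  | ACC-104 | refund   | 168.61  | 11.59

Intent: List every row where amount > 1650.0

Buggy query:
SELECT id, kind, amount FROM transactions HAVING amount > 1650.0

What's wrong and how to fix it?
Bug: This is a non-aggregate query (no GROUP BY, no aggregates), so in SQLite the HAVING clause is invalid here; a row-level condition belongs in WHERE

Fix: Replace HAVING with WHERE since the condition applies to individual rows

Corrected query:
SELECT id, kind, amount FROM transactions WHERE amount > 1650.0

Result:
id | kind    | amount 
---+---------+--------
1  | fee     | 2814.69
2  | refund  | 1956.95
4  | payment | 2519.42
5  | refund  | 3859.97
8  | payment | 3041.42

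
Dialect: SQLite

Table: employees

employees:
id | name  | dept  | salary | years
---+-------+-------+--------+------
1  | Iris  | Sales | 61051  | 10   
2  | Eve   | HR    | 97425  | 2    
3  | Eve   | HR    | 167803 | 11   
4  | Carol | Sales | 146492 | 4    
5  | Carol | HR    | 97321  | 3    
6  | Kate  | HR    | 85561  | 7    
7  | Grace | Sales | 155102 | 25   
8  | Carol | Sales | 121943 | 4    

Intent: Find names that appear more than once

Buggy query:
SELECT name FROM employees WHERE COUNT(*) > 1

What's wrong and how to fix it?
Bug: COUNT(*) is an aggregate and cannot be used in WHERE

Fix: Group first, then use HAVING for the count condition

Corrected query:
SELECT name FROM employees GROUP BY name HAVING COUNT(*) > 1

Result:
name 
-----
Carol
Eve  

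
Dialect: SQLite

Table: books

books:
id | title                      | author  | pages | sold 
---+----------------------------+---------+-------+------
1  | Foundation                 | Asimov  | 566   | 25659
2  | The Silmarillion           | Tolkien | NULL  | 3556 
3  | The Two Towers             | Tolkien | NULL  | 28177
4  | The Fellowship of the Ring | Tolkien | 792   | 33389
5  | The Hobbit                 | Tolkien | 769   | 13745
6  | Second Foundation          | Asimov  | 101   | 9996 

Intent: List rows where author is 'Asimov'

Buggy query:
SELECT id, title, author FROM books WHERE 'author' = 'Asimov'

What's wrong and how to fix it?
Bug: Single quotes denote string literals in SQL; the column name is being compared as a constant string

Fix: Remove the quotes around the column name (or use double quotes for an identifier)

Corrected query:
SELECT id, title, author FROM books WHERE author = 'Asimov'

Result:
id | title             | author
---+-------------------+-------
1  | Foundation        | Asimov
6  | Second Foundation | Asimov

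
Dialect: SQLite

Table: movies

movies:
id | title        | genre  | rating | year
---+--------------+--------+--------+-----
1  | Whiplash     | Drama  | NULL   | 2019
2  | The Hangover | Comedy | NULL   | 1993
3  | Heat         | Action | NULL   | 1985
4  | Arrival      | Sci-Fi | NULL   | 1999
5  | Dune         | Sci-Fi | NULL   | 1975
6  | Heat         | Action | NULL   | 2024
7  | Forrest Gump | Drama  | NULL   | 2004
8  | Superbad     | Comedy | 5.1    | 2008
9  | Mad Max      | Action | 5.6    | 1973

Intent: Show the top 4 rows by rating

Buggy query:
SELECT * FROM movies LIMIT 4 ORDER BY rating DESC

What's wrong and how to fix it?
Bug: ORDER BY cannot follow LIMIT; LIMIT is the final clause

Fix: Sort with ORDER BY, then apply LIMIT

Corrected query:
SELECT * FROM movies ORDER BY rating DESC LIMIT 4

Result:
id | title        | genre  | rating | year
---+--------------+--------+--------+-----
9  | Mad Max      | Action | 5.6    | 1973
8  | Superbad     | Comedy | 5.1    | 2008
1  | Whiplash     | Drama  | NULL   | 2019
2  | The Hangover | Comedy | NULL   | 1993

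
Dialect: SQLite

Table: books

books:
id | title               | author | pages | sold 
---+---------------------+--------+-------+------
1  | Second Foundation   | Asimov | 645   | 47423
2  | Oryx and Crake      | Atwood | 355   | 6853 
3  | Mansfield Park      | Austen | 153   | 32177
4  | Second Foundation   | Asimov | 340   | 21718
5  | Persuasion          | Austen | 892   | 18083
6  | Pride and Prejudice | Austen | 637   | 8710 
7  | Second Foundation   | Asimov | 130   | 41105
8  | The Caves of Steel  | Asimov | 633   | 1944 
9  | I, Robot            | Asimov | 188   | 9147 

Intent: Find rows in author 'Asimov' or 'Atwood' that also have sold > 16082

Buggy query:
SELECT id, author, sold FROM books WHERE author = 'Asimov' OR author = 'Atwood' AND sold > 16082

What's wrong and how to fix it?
Bug: AND binds tighter than OR, so this parses as author = 'Asimov' OR (author = 'Atwood' AND sold > 16082)

Fix: Add parentheses around the OR so the AND applies to both alternatives

Corrected query:
SELECT id, author, sold FROM books WHERE (author = 'Asimov' OR author = 'Atwood') AND sold > 16082

Result:
id | author | sold 
---+--------+------
1  | Asimov | 47423
4  | Asimov | 21718
7  | Asimov | 41105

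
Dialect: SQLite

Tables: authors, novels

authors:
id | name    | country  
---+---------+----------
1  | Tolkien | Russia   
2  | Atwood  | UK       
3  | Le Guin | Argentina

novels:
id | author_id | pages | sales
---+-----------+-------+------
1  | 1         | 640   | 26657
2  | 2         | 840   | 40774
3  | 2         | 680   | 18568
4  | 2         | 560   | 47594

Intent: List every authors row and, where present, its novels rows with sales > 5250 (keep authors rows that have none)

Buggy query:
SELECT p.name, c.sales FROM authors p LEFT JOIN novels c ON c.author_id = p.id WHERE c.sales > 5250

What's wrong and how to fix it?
Bug: Filtering c.sales in WHERE discards the NULL rows produced by LEFT JOIN, turning it into an inner join

Fix: Put 'c.sales > 5250' in the JOIN's ON clause instead of WHERE

Corrected query:
SELECT p.name, c.sales FROM authors p LEFT JOIN novels c ON c.author_id = p.id AND c.sales > 5250

Result:
name    | sales
--------+------
Tolkien | 26657
Atwood  | 18568
Atwood  | 40774
Atwood  | 47594
Le Guin | NULL 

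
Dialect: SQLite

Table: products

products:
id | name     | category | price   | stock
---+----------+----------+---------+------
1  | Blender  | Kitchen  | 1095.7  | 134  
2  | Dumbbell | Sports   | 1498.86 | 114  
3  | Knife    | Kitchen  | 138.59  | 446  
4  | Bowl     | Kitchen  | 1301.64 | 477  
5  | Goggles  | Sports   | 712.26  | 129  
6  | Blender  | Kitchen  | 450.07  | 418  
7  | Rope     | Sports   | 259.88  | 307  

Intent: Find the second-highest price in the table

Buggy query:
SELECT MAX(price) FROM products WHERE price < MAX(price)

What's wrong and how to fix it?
Bug: The inner MAX is an aggregate inside WHERE, which is not allowed

Fix: Compute the overall MAX in a subquery, then take MAX of rows below it

Corrected query:
SELECT MAX(price) FROM products WHERE price < (SELECT MAX(price) FROM products)

Result:
MAX(price)
----------
1301.64   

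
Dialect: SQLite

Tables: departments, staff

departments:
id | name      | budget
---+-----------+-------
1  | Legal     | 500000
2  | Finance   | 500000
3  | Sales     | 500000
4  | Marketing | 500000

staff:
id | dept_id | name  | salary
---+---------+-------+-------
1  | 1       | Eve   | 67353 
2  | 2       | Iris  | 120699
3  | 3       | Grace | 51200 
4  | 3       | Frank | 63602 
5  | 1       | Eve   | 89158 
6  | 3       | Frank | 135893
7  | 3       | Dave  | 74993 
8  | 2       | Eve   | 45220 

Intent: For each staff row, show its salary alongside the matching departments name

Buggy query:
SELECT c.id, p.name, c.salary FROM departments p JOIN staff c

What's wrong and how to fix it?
Bug: Missing join condition: each staff row is matched to all departments rows instead of just its own

Fix: Add ON c.dept_id = p.id to the JOIN

Corrected query:
SELECT c.id, p.name, c.salary FROM departments p JOIN staff c ON c.dept_id = p.id

Result:
id | name    | salary
---+---------+-------
1  | Legal   | 67353 
2  | Finance | 120699
3  | Sales   | 51200 
4  | Sales   | 63602 
5  | Legal   | 89158 
6  | Sales   | 135893
7  | Sales   | 74993 
8  | Finance | 45220 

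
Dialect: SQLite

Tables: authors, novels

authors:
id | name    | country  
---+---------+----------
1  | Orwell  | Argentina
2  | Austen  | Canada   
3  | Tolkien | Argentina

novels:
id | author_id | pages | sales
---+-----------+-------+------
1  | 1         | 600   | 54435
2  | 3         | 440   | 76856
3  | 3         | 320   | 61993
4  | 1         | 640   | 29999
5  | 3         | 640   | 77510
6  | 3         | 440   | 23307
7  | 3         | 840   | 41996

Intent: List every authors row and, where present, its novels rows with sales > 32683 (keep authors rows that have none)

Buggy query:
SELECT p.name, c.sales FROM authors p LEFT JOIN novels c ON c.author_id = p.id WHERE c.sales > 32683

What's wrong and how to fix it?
Bug: A WHERE condition on the right-hand table after LEFT JOIN drops unmatched parents

Fix: Put 'c.sales > 32683' in the JOIN's ON clause instead of WHERE

Corrected query:
SELECT p.name, c.sales FROM authors p LEFT JOIN novels c ON c.author_id = p.id AND c.sales > 32683

Result:
name    | sales
--------+------
Orwell  | 54435
Austen  | NULL 
Tolkien | 41996
Tolkien | 61993
Tolkien | 76856
Tolkien | 77510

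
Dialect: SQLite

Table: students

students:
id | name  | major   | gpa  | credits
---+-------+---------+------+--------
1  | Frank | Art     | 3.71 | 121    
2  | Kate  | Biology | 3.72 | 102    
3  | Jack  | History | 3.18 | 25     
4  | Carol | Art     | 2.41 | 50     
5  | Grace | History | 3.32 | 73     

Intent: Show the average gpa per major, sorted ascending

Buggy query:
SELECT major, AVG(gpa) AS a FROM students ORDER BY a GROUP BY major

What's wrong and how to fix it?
Bug: GROUP BY must precede ORDER BY

Fix: Reorder: SELECT … FROM … GROUP BY … ORDER BY …

Corrected query:
SELECT major, AVG(gpa) AS a FROM students GROUP BY major ORDER BY a

Result:
major   | a   
--------+-----
Art     | 3.06
History | 3.25
Biology | 3.72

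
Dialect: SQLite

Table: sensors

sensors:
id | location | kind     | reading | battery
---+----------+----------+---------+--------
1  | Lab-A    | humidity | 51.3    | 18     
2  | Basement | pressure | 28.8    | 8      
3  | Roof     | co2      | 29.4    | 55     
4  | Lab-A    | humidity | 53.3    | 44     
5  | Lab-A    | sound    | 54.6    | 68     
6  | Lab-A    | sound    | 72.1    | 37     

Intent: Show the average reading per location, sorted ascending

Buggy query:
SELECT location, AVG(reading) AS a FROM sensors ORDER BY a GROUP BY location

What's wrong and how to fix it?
Bug: ORDER BY appears before GROUP BY; SQL clause order requires GROUP BY first

Fix: Reorder: SELECT … FROM … GROUP BY … ORDER BY …

Corrected query:
SELECT location, AVG(reading) AS a FROM sensors GROUP BY location ORDER BY a

Result:
location | a     
---------+-------
Basement | 28.8  
Roof     | 29.4  
Lab-A    | 57.825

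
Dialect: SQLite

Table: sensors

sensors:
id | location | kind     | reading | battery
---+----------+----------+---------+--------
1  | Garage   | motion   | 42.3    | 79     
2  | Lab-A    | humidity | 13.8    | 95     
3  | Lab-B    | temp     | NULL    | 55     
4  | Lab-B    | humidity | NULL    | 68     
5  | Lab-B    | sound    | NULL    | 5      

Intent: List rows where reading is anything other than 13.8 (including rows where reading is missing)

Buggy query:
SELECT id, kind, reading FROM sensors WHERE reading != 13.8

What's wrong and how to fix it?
Bug: Inequality against NULL is unknown, not true; rows with NULL are dropped

Fix: Handle NULL separately with IS NULL alongside the inequality

Corrected query:
SELECT id, kind, reading FROM sensors WHERE reading != 13.8 OR reading IS NULL

Result:
id | kind     | reading
---+----------+--------
1  | motion   | 42.3   
3  | temp     | NULL   
4  | humidity | NULL   
5  | sound    | NULL   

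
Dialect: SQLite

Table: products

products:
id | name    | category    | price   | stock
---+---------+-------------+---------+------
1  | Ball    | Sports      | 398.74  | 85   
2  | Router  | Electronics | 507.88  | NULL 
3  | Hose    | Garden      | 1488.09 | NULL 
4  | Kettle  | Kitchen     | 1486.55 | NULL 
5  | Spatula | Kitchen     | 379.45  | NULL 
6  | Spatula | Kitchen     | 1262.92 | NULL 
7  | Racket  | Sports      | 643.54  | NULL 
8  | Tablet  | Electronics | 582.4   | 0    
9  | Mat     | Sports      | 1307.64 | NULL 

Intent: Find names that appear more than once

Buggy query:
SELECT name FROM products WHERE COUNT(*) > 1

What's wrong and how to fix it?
Bug: WHERE can't reference COUNT(*); aggregates are computed after WHERE

Fix: Group first, then use HAVING for the count condition

Corrected query:
SELECT name FROM products GROUP BY name HAVING COUNT(*) > 1

Result:
name   
-------
Spatula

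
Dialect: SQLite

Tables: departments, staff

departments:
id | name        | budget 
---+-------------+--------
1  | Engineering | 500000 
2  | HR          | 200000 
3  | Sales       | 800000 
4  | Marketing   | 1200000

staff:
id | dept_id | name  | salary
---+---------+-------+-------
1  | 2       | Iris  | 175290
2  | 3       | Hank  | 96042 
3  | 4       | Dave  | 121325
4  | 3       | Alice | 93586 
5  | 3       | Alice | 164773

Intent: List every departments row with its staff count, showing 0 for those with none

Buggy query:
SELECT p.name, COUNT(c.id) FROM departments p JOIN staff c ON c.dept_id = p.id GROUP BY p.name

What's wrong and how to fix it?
Bug: INNER JOIN drops departments rows that have no matching staff rows

Fix: Use LEFT JOIN so parents without children still appear (COUNT(c.id) gives 0)

Corrected query:
SELECT p.name, COUNT(c.id) FROM departments p LEFT JOIN staff c ON c.dept_id = p.id GROUP BY p.name

Result:
name        | COUNT(c.id)
------------+------------
Engineering | 0          
HR          | 1          
Marketing   | 1          
Sales       | 3          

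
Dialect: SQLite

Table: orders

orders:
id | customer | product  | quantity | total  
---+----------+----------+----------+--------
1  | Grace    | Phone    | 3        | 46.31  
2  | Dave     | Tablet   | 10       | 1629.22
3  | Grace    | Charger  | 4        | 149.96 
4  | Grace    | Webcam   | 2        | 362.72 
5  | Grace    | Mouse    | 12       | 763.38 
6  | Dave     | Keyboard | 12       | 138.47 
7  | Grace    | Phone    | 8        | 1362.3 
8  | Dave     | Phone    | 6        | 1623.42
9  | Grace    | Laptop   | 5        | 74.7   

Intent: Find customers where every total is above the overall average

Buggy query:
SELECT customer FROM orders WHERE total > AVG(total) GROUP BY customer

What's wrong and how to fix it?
Bug: WHERE evaluates per row before aggregation, so AVG() is unavailable

Fix: Compute the overall average in a scalar subquery and compare each group's MIN against it in HAVING

Corrected query:
SELECT customer FROM orders GROUP BY customer HAVING MIN(total) > (SELECT AVG(total) FROM orders)

Result:
(no rows)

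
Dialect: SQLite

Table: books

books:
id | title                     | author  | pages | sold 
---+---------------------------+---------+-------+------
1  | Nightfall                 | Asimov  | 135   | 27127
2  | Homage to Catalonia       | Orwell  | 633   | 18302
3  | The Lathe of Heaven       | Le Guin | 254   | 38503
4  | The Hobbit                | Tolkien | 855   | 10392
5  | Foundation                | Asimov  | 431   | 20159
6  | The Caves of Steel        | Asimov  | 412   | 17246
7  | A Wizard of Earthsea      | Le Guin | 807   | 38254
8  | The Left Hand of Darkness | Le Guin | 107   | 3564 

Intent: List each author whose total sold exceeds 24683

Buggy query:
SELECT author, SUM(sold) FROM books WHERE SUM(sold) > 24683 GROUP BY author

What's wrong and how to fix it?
Bug: SUM(sold) is an aggregate, but WHERE filters rows before aggregation

Fix: Move the aggregate condition to a HAVING clause

Corrected query:
SELECT author, SUM(sold) FROM books GROUP BY author HAVING SUM(sold) > 24683

Result:
author  | SUM(sold)
--------+----------
Asimov  | 64532    
Le Guin | 80321    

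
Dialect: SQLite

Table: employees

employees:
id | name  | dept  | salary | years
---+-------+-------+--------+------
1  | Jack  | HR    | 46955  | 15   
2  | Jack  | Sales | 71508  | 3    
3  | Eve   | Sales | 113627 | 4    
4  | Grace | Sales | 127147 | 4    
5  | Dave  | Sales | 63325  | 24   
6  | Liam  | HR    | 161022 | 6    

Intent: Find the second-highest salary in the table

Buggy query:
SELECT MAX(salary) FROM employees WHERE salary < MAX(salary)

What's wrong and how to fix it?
Bug: MAX(salary) on the right of the comparison is an aggregate-in-WHERE error

Fix: Put the inner MAX in a scalar subquery

Corrected query:
SELECT MAX(salary) FROM employees WHERE salary < (SELECT MAX(salary) FROM employees)

Result:
MAX(salary)
-----------
127147     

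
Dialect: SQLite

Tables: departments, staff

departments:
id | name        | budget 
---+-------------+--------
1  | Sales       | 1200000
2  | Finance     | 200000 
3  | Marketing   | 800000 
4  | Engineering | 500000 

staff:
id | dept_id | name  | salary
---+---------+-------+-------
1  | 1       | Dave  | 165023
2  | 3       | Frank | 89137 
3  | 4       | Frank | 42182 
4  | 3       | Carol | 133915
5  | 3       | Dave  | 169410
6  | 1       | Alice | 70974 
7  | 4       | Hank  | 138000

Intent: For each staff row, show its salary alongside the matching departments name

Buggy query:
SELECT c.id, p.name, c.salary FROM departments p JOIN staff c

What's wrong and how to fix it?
Bug: Missing join condition: each staff row is matched to all departments rows instead of just its own

Fix: Specify the join condition linking the foreign key to the parent id

Corrected query:
SELECT c.id, p.name, c.salary FROM departments p JOIN staff c ON c.dept_id = p.id

Result:
id | name        | salary
---+-------------+-------
1  | Sales       | 165023
2  | Marketing   | 89137 
3  | Engineering | 42182 
4  | Marketing   | 133915
5  | Marketing   | 169410
6  | Sales       | 70974 
7  | Engineering | 138000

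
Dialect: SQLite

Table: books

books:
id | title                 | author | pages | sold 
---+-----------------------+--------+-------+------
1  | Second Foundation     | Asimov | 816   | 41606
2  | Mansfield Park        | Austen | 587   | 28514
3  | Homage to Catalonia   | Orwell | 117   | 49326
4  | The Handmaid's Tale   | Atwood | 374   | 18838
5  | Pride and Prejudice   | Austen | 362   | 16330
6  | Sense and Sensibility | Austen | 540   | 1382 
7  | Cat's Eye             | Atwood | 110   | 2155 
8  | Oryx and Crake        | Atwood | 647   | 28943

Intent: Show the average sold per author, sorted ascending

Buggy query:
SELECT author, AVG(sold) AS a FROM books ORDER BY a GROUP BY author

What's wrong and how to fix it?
Bug: ORDER BY appears before GROUP BY; SQL clause order requires GROUP BY first

Fix: Reorder: SELECT … FROM … GROUP BY … ORDER BY …

Corrected query:
SELECT author, AVG(sold) AS a FROM books GROUP BY author ORDER BY a

Result:
author | a           
-------+-------------
Austen | 15408.666667
Atwood | 16645.333333
Asimov | 41606       
Orwell | 49326       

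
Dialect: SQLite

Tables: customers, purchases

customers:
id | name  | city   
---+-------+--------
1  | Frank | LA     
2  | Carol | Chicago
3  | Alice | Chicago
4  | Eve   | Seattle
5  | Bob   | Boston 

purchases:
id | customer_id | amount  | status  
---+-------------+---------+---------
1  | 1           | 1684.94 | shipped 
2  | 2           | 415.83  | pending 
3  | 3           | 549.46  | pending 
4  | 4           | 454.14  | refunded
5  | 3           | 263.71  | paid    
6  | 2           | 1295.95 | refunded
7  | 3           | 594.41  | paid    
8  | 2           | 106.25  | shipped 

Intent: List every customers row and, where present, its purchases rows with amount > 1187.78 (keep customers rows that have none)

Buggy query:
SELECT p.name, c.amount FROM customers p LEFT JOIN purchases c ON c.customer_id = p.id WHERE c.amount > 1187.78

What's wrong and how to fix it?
Bug: A WHERE condition on the right-hand table after LEFT JOIN drops unmatched parents

Fix: Move the right-table condition into the ON clause so unmatched parents are kept

Corrected query:
SELECT p.name, c.amount FROM customers p LEFT JOIN purchases c ON c.customer_id = p.id AND c.amount > 1187.78

Result:
name  | amount 
------+--------
Frank | 1684.94
Carol | 1295.95
Alice | NULL   
Eve   | NULL   
Bob   | NULL   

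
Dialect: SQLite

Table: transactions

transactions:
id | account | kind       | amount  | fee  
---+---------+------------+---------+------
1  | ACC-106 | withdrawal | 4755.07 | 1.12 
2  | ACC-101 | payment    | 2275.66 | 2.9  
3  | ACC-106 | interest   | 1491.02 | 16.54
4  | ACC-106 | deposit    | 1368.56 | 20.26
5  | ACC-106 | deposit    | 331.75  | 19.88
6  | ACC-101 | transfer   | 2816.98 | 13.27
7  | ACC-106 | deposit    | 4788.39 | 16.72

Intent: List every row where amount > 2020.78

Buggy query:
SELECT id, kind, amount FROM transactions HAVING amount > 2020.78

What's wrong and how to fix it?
Bug: This is a non-aggregate query (no GROUP BY, no aggregates), so in SQLite the HAVING clause is invalid here; a row-level condition belongs in WHERE

Fix: Use WHERE for row-level filtering

Corrected query:
SELECT id, kind, amount FROM transactions WHERE amount > 2020.78

Result:
id | kind       | amount 
---+------------+--------
1  | withdrawal | 4755.07
2  | payment    | 2275.66
6  | transfer   | 2816.98
7  | deposit    | 4788.39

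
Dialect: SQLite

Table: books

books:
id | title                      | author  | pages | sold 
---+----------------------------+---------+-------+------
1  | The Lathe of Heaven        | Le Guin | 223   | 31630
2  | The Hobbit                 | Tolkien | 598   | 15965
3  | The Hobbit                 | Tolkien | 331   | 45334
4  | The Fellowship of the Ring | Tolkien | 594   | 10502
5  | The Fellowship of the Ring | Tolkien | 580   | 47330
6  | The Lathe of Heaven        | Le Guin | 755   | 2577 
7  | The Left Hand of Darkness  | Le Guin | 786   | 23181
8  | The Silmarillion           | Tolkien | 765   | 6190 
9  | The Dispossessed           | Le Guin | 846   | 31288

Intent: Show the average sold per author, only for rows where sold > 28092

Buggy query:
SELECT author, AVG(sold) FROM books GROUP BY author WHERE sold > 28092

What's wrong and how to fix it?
Bug: Row-level WHERE must come before GROUP BY in the clause order

Fix: Place WHERE between FROM and GROUP BY

Corrected query:
SELECT author, AVG(sold) FROM books WHERE sold > 28092 GROUP BY author

Result:
author  | AVG(sold)
--------+----------
Le Guin | 31459    
Tolkien | 46332    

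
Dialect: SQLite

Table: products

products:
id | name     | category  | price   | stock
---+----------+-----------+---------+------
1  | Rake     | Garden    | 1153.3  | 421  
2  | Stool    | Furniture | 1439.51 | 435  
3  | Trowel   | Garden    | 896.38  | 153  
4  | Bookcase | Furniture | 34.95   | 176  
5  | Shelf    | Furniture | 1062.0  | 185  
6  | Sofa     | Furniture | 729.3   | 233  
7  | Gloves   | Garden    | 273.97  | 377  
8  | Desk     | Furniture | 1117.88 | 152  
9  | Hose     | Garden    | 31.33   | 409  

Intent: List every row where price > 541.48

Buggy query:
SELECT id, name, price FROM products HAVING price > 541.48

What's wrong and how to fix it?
Bug: This is a non-aggregate query (no GROUP BY, no aggregates), so in SQLite the HAVING clause is invalid here; a row-level condition belongs in WHERE

Fix: Use WHERE for row-level filtering

Corrected query:
SELECT id, name, price FROM products WHERE price > 541.48

Result:
id | name   | price  
---+--------+--------
1  | Rake   | 1153.3 
2  | Stool  | 1439.51
3  | Trowel | 896.38 
5  | Shelf  | 1062   
6  | Sofa   | 729.3  
8  | Desk   | 1117.88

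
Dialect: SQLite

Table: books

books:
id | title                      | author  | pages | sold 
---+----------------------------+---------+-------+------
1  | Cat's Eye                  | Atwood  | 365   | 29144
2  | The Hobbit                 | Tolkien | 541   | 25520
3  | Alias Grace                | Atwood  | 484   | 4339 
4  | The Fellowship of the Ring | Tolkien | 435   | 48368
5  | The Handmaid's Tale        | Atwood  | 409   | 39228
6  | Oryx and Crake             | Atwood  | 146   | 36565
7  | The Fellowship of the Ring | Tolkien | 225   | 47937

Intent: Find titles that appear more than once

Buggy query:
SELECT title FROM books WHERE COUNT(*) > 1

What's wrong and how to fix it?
Bug: WHERE can't reference COUNT(*); aggregates are computed after WHERE

Fix: Group first, then use HAVING for the count condition

Corrected query:
SELECT title FROM books GROUP BY title HAVING COUNT(*) > 1

Result:
title                     
--------------------------
The Fellowship of the Ring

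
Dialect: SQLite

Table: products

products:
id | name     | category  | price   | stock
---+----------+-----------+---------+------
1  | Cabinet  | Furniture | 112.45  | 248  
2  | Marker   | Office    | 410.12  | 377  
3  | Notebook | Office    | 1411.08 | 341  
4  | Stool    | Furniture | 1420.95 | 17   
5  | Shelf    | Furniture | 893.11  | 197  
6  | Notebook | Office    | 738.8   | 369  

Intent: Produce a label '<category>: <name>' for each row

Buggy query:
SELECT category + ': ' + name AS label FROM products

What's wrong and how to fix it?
Bug: SQLite uses || for string concatenation; + coerces text to numbers (yielding 0)

Fix: Replace + with || to concatenate text

Corrected query:
SELECT category || ': ' || name AS label FROM products

Result:
label             
------------------
Furniture: Cabinet
Office: Marker    
Office: Notebook  
Furniture: Stool  
Furniture: Shelf  
Office: Notebook  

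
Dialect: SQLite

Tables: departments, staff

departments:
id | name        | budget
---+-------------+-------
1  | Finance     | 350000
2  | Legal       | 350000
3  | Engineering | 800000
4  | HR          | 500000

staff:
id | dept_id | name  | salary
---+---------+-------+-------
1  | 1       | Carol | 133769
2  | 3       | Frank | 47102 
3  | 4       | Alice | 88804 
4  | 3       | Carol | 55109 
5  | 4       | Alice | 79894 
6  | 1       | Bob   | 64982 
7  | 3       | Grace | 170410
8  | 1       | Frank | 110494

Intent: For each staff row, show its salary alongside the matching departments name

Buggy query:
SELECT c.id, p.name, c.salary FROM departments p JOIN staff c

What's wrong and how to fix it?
Bug: JOIN with no ON clause produces a cartesian product; every staff row pairs with every departments row

Fix: Add ON c.dept_id = p.id to the JOIN

Corrected query:
SELECT c.id, p.name, c.salary FROM departments p JOIN staff c ON c.dept_id = p.id

Result:
id | name        | salary
---+-------------+-------
1  | Finance     | 133769
2  | Engineering | 47102 
3  | HR          | 88804 
4  | Engineering | 55109 
5  | HR          | 79894 
6  | Finance     | 64982 
7  | Engineering | 170410
8  | Finance     | 110494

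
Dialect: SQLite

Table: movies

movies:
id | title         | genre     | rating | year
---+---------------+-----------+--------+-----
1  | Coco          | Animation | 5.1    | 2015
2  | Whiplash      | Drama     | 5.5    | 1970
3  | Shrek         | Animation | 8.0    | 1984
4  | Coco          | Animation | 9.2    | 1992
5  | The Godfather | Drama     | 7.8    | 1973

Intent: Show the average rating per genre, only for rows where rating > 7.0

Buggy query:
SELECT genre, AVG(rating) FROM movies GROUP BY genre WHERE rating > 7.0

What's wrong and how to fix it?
Bug: WHERE cannot follow GROUP BY

Fix: Place WHERE between FROM and GROUP BY

Corrected query:
SELECT genre, AVG(rating) FROM movies WHERE rating > 7.0 GROUP BY genre

Result:
genre     | AVG(rating)
----------+------------
Animation | 8.6        
Drama     | 7.8        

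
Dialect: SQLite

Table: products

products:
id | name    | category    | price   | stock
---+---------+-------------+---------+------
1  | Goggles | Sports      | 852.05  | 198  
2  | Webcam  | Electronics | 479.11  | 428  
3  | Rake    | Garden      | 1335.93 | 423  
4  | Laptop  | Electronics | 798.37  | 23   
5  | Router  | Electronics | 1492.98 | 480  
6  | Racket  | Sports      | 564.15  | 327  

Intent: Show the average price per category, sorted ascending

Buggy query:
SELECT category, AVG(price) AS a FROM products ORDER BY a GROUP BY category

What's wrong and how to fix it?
Bug: ORDER BY appears before GROUP BY; SQL clause order requires GROUP BY first

Fix: Reorder: SELECT … FROM … GROUP BY … ORDER BY …

Corrected query:
SELECT category, AVG(price) AS a FROM products GROUP BY category ORDER BY a

Result:
category    | a         
------------+-----------
Sports      | 708.1     
Electronics | 923.486667
Garden      | 1335.93   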